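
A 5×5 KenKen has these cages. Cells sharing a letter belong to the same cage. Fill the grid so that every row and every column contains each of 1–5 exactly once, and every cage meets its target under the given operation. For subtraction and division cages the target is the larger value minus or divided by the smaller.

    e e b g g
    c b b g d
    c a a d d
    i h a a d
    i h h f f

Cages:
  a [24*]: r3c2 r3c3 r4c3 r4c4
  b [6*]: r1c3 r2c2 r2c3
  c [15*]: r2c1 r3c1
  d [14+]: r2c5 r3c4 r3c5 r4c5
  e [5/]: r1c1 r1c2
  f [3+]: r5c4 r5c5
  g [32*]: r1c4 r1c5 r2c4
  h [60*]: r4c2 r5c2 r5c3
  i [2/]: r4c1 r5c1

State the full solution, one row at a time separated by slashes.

1 5 3 2 4 / 5 1 2 4 3 / 3 2 4 5 1 / 2 4 1 3 5 / 4 3 5 1 2

Cage g needs product 32; hence r1c4 = 2.
The 3 cells of cage g must have product 32, which forces r1c5 = 4.
The 3 cells of cage g must have product 32; hence r2c4 = 4.
Column 4 already has 2, leaving r5c4 = 1.
Row 5 now contains 1; hence r5c5 = 2.
Cage d needs sum 14, leaving r3c4 = 5.
Cage i needs two cells with quotient 2, so r4c1 = 2.
1 is placed in column 4; hence r4c4 = 3.
2 is placed in row 5, which forces r5c1 = 4.
Cage c needs two cells with product 15, which forces r2c1 = 5.
5 is placed in row 3, so r3c1 = 3.
Row 3 already has 3; hence r3c5 = 1.
Cage h has product 60, so r4c2 = 4.
4 is placed in row 4, so r4c3 = 1.
1 is placed in column 5, leaving r4c5 = 5.
Column 1 now contains 5; hence r1c1 = 1.
The two cells of cage e must have quotient 5; hence r1c2 = 5.
1 is placed in column 3, which forces r1c3 = 3.
The 3 cells of cage b must have product 6, which forces r2c2 = 1.
Cage b has product 6, so r2c3 = 2.
1 is placed in column 5, leaving r2c5 = 3.
Column 2 now contains 4, which forces r3c2 = 2.
Cage a needs product 24; hence r3c3 = 4.
Column 2 now contains 5; hence r5c2 = 3.
3 is placed in column 3; hence r5c3 = 5.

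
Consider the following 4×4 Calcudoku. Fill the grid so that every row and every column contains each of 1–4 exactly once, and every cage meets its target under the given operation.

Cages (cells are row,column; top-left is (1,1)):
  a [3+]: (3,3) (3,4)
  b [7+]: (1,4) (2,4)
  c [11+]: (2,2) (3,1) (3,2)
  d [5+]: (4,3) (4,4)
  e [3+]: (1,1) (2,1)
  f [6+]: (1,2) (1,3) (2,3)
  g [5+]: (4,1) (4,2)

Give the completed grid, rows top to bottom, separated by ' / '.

2 1 3 4 / 1 4 2 3 / 4 3 1 2 / 3 2 4 1

The 3 cells of cage c must have sum 11, which forces (2,2) = 4.
Row 2 now contains 4, which forces (2,4) = 3.
The 3 cells of cage c must have sum 11, which forces (3,1) = 4.
Cage c has sum 11, leaving (3,2) = 3.
Column 4 already has 3; hence (1,4) = 4.
Cage g needs two cells with sum 5, which forces (4,1) = 3.
Cage g's pair has sum 5, so (4,2) = 2.
2 is placed in row 4; hence (4,4) = 1.
Column 2 now contains 2, so (1,2) = 1.
Row 1 already has 4, so (1,3) = 3.
Cage f has sum 6, leaving (2,3) = 2.
Cage a needs two cells with sum 3, leaving (3,3) = 1.
Column 4 now contains 1, which forces (3,4) = 2.
Row 4 now contains 1, which forces (4,3) = 4.
Row 1 now contains 1; hence (1,1) = 2.
2 is placed in row 2, so (2,1) = 1.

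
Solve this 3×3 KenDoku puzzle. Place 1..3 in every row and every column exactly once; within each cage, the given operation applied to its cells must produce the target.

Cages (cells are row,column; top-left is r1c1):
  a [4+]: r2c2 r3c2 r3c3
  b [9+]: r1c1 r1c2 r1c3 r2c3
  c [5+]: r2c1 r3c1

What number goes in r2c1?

The 3 cells of cage a must have sum 4, leaving r2c2 = 1.
The 4 cells of cage b must have sum 9; hence r2c3 = 3.
The 3 cells of cage a must have sum 4; hence r3c2 = 2.
Cage a needs sum 4, leaving r3c3 = 1.
Cage b needs sum 9, which forces r1c1 = 1.
2 is placed in column 2, which forces r1c2 = 3.
Column 3 already has 1, which forces r1c3 = 2.
3 is placed in row 2; hence r2c1 = 2.
2 is placed in row 3, leaving r3c1 = 3.
Filled in: 1 3 2 / 2 1 3 / 3 2 1.

2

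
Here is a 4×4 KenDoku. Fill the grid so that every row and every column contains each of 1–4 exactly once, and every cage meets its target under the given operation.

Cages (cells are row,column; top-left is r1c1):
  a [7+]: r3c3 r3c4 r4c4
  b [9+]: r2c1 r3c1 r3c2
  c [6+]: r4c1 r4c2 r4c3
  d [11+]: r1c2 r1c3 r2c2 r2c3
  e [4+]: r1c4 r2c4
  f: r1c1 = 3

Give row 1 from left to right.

F is a freebie, leaving r1c1 = 3.
Row 1 already has 3, leaving r1c4 = 1.
Column 4 already has 1; hence r2c4 = 3.
The 3 cells of cage a must have sum 7, which forces r3c3 = 1.
Cage d has sum 11; hence r1c2 = 4.
Cage d has sum 11, leaving r1c3 = 2.
Cage d needs sum 11, so r2c2 = 1.
Column 3 now contains 1, leaving r2c3 = 4.
Cage b needs sum 9, so r3c2 = 3.
Column 2 now contains 3, leaving r4c2 = 2.
Column 3 now contains 2, which forces r4c3 = 3.
Row 4 already has 2, so r4c4 = 4.
4 is placed in row 2, leaving r2c1 = 2.
The 3 cells of cage b must have sum 9, so r3c1 = 4.
Column 4 now contains 4, leaving r3c4 = 2.
Row 4 already has 2, leaving r4c1 = 1.
The full grid is 3 4 2 1 / 2 1 4 3 / 4 3 1 2 / 1 2 3 4.

3 4 2 1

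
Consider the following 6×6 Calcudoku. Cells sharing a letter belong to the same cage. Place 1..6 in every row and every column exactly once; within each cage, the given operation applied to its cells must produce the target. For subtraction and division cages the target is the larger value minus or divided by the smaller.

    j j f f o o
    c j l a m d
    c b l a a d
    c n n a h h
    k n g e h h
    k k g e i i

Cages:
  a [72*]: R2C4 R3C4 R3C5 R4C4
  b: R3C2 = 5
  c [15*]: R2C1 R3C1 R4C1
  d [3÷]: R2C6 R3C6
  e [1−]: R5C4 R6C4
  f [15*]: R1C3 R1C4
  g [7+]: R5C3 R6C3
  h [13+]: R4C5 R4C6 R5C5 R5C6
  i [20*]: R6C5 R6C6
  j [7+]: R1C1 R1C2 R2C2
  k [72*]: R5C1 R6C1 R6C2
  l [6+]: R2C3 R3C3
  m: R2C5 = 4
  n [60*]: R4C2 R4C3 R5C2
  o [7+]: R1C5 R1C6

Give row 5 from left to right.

4 2 6 1 3 5

M is a freebie, leaving R2C5 = 4.
Cage b is given, leaving R3C2 = 5.
Column 5 already has 4, so R6C5 = 5.
5 is placed in row 6, which forces R6C6 = 4.
Cage n needs product 60; hence R4C3 = 5.
Column 3 now contains 5; hence R1C3 = 3.
Cage f needs two cells with product 15, which forces R1C4 = 5.
The 3 cells of cage c must have product 15; hence R2C1 = 5.
Column 3 now contains 5, leaving R2C3 = 2.
Cage l's pair has sum 6, leaving R3C3 = 4.
The 3 cells of cage j must have sum 7; hence R2C2 = 1.
In row 5, 5 can only go at R5C6, so R5C6 = 5.
The only place for 2 in column 6 is R3C6.
The two cells of cage d must have quotient 3, so R2C6 = 6.
Cage o needs two cells with sum 7, which forces R1C5 = 6.
Column 6 already has 6, so R1C6 = 1.
Row 2 already has 6, leaving R2C4 = 3.
6 is placed in column 5, which forces R3C5 = 1.
Cage a has product 72, so R4C4 = 4.
6 is placed in column 5, leaving R4C5 = 2.
1 is placed in column 6; hence R4C6 = 3.
Column 5 already has 1, leaving R5C5 = 3.
Row 3 now contains 1, leaving R3C1 = 3.
Row 3 now contains 1, so R3C4 = 6.
Row 4 already has 3, which forces R4C1 = 1.
Row 4 already has 3; hence R4C2 = 6.
The 3 cells of cage n must have product 60; hence R5C2 = 2.
2 is placed in row 5, so R5C4 = 1.
Column 2 already has 6, so R6C2 = 3.
Column 4 already has 1, which forces R6C4 = 2.
The 3 cells of cage j must have sum 7, which forces R1C1 = 2.
Column 2 already has 2, which forces R1C2 = 4.
Cage k has product 72, so R5C1 = 4.
Row 5 now contains 1, leaving R5C3 = 6.
2 is placed in row 6; hence R6C1 = 6.
Cage g's pair has sum 7; hence R6C3 = 1.
Completed grid: 2 4 3 5 6 1 / 5 1 2 3 4 6 / 3 5 4 6 1 2 / 1 6 5 4 2 3 / 4 2 6 1 3 5 / 6 3 1 2 5 4.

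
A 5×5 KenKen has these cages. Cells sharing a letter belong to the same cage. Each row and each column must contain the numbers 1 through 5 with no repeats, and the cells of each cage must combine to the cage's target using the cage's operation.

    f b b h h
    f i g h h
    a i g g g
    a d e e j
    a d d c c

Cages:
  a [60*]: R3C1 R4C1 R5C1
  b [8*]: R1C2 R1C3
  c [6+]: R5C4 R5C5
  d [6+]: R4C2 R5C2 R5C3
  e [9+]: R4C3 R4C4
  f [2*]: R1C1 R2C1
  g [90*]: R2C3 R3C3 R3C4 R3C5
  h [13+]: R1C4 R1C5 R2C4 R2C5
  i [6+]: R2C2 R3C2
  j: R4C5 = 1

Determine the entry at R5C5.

Cage g needs product 90, leaving R2C3 = 3.
Cage j is given, so R4C5 = 1.
In row 3, 1 can only go at R3C2, so R3C2 = 1.
Cage i's pair has sum 6, leaving R2C2 = 5.
The 3 cells of cage d must have sum 6; hence R5C3 = 1.
Row 1 needs a 1, and only R1C1 is open for it.
1 is placed in column 1; hence R2C1 = 2.
Row 2 already has 2, leaving R2C5 = 4.
Column 5 already has 4, so R5C5 = 2.
4 is placed in row 2, leaving R2C4 = 1.
The 3 cells of cage d must have sum 6, so R4C2 = 2.
2 is placed in row 5, leaving R5C2 = 3.
2 is placed in row 5, which forces R5C4 = 4.
2 is placed in column 2, so R1C2 = 4.
The two cells of cage b must have product 8, which forces R1C3 = 2.
Column 3 now contains 2, so R3C3 = 5.
5 is placed in row 3, which forces R3C5 = 3.
The two cells of cage e must have sum 9; hence R4C3 = 4.
Column 4 already has 4, so R4C4 = 5.
Row 5 already has 4, so R5C1 = 5.
5 is placed in column 4, leaving R1C4 = 3.
Column 5 now contains 3; hence R1C5 = 5.
3 is placed in row 3; hence R3C1 = 4.
3 is placed in row 3, so R3C4 = 2.
Row 4 now contains 4; hence R4C1 = 3.
Filled in: 1 4 2 3 5 / 2 5 3 1 4 / 4 1 5 2 3 / 3 2 4 5 1 / 5 3 1 4 2.

2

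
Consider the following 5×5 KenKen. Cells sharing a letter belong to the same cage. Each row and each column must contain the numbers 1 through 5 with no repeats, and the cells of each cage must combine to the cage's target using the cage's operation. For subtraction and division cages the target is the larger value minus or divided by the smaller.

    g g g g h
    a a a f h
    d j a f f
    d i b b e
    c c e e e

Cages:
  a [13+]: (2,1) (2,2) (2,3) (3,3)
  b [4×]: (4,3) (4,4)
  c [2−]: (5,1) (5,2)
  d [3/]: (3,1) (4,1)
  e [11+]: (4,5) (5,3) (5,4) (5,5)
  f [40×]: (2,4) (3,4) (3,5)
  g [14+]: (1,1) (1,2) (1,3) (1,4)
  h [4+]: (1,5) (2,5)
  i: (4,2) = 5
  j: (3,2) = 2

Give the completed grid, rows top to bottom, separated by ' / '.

Cage j is a single given cell, so (3,2) = 2.
Cage i is given, leaving (4,2) = 5.
The 3 cells of cage f must have product 40, leaving (2,4) = 2.
Row 1 needs a 1, and only (1,5) is open for it.
Column 5 now contains 1, which forces (2,5) = 3.
Cage a has sum 13; hence (3,3) = 3.
Row 3 now contains 3, so (3,1) = 1.
Cage d's pair has quotient 3, which forces (4,1) = 3.
Row 4 needs a 2, and only (4,5) is open for it.
Cage e has sum 11, which forces (5,4) = 3.
The 4 cells of cage g must have sum 14, leaving (1,2) = 3.
Cage c's pair has difference 2, which forces (5,1) = 2.
3 is placed in row 5, leaving (5,2) = 4.
Row 5 now contains 2; hence (5,3) = 1.
4 is placed in row 5; hence (5,5) = 5.
Cage g has sum 14; hence (1,3) = 2.
Column 2 now contains 4, leaving (2,2) = 1.
Cage f has product 40, so (3,4) = 5.
Column 5 already has 5, leaving (3,5) = 4.
Column 3 now contains 1, which forces (4,3) = 4.
Cage b needs two cells with product 4, so (4,4) = 1.
The 4 cells of cage g must have sum 14, so (1,1) = 5.
Column 4 already has 5, leaving (1,4) = 4.
Cage a has sum 13, leaving (2,1) = 4.
Column 3 already has 4, so (2,3) = 5.

5 3 2 4 1 / 4 1 5 2 3 / 1 2 3 5 4 / 3 5 4 1 2 / 2 4 1 3 5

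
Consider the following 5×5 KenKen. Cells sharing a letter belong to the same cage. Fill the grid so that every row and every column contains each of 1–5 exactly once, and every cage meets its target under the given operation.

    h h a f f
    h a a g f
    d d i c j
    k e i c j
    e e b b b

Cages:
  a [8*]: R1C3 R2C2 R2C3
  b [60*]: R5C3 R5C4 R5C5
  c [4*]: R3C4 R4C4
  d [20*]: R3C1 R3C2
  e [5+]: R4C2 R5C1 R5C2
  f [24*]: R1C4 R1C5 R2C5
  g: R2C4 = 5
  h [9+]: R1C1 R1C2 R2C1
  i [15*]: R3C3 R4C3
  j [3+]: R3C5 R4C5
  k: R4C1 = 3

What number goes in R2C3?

G is a freebie, so R2C4 = 5.
Cage k is given, which forces R4C1 = 3.
3 is placed in row 4; hence R4C3 = 5.
Column 3 now contains 5, leaving R3C3 = 3.
Column 3 now contains 3, leaving R5C3 = 4.
4 is placed in row 5, leaving R5C4 = 3.
Cage b needs product 60; hence R5C5 = 5.
Cage a has product 8, leaving R2C2 = 4.
4 is placed in column 2, leaving R3C2 = 5.
Cage e has sum 5, which forces R4C2 = 2.
2 is placed in row 4, so R4C5 = 1.
Cage e needs sum 5; hence R5C1 = 2.
Row 5 now contains 3, so R5C2 = 1.
Cage h needs sum 9, leaving R1C1 = 5.
Column 2 now contains 2, so R1C2 = 3.
Column 1 already has 2, which forces R2C1 = 1.
Row 2 now contains 1, which forces R2C3 = 2.
Row 2 already has 2, which forces R2C5 = 3.
Row 3 already has 5, so R3C1 = 4.
Cage c needs two cells with product 4, leaving R3C4 = 1.
1 is placed in column 5, leaving R3C5 = 2.
Row 4 now contains 1; hence R4C4 = 4.
Column 3 already has 2, leaving R1C3 = 1.
Column 4 now contains 4, which forces R1C4 = 2.
2 is placed in column 5, leaving R1C5 = 4.
The full grid is 5 3 1 2 4 / 1 4 2 5 3 / 4 5 3 1 2 / 3 2 5 4 1 / 2 1 4 3 5.

2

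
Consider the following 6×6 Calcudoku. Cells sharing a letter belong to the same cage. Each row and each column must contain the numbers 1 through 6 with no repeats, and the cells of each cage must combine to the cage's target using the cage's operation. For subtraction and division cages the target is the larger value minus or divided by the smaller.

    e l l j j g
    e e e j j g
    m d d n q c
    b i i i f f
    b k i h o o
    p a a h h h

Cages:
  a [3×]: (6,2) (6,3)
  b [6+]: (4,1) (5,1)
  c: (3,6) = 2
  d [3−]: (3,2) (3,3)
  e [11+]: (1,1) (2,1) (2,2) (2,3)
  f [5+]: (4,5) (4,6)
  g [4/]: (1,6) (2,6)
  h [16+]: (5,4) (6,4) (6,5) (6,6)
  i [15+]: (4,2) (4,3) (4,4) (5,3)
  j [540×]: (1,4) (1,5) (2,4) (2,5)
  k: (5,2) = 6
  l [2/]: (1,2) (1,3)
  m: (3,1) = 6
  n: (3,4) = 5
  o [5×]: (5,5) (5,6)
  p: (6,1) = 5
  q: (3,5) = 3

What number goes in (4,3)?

Cage m is a single given cell, leaving (3,1) = 6.
Cage n is a single given cell, leaving (3,4) = 5.
Cage q is given, which forces (3,5) = 3.
C is a freebie, leaving (3,6) = 2.
K is a freebie; hence (5,2) = 6.
Cage p is given; hence (6,1) = 5.
Row 1 needs a 5, and only (1,5) is open for it.
The 4 cells of cage j must have product 540, so (1,4) = 6.
Cage j needs product 540; hence (2,4) = 3.
Column 5 already has 5, so (2,5) = 6.
3 is placed in column 4, which forces (5,4) = 4.
Column 5 already has 5, leaving (5,5) = 1.
Cage o's pair has product 5, leaving (5,6) = 5.
4 is placed in column 4; hence (6,4) = 2.
Row 6 now contains 2, leaving (6,5) = 4.
Cage b needs two cells with sum 6, which forces (4,1) = 4.
The 4 cells of cage i must have sum 15, so (4,2) = 5.
Cage i has sum 15, leaving (4,3) = 6.
Column 4 already has 2, which forces (4,4) = 1.
4 is placed in column 5, so (4,5) = 2.
Cage f needs two cells with sum 5; hence (4,6) = 3.
4 is placed in row 5, so (5,1) = 2.
Cage i needs sum 15, so (5,3) = 3.
3 is placed in column 3, leaving (6,3) = 1.
The 4 cells of cage h must have sum 16, leaving (6,6) = 6.
Cage e needs sum 11, leaving (1,1) = 3.
Column 1 now contains 2, which forces (2,1) = 1.
Cage e has sum 11, so (2,2) = 2.
The 4 cells of cage e must have sum 11, leaving (2,3) = 5.
Row 2 already has 1, so (2,6) = 4.
The two cells of cage d must have difference 3, so (3,2) = 1.
Column 3 now contains 1, which forces (3,3) = 4.
1 is placed in row 6, so (6,2) = 3.
1 is placed in column 2, leaving (1,2) = 4.
Column 3 already has 4, leaving (1,3) = 2.
4 is placed in column 6; hence (1,6) = 1.
The full grid is 3 4 2 6 5 1 / 1 2 5 3 6 4 / 6 1 4 5 3 2 / 4 5 6 1 2 3 / 2 6 3 4 1 5 / 5 3 1 2 4 6.

6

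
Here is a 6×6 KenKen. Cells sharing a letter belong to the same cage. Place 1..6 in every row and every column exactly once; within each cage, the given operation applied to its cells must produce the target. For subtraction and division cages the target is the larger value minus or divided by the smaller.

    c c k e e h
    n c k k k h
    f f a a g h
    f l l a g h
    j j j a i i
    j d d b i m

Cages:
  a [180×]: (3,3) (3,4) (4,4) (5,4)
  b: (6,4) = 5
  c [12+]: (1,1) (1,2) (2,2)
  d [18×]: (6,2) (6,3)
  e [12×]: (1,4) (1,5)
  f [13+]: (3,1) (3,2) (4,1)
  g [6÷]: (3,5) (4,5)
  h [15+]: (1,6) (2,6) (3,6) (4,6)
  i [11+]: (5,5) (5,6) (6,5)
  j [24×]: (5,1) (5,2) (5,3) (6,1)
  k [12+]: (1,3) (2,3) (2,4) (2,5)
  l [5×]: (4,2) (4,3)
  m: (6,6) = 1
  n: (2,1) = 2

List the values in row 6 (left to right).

Cage n is given; hence (2,1) = 2.
B is a freebie; hence (6,4) = 5.
Cage m is a single given cell, leaving (6,6) = 1.
Cage a needs product 180, leaving (3,3) = 5.
Column 3 now contains 5, so (4,3) = 1.
1 is placed in row 4, which forces (4,5) = 6.
Column 5 already has 6, so (3,5) = 1.
1 is placed in row 4; hence (4,2) = 5.
The 4 cells of cage k must have sum 12, so (2,4) = 1.
Row 1 needs a 1, and only (1,2) is open for it.
Cage c needs sum 12, which forces (1,1) = 5.
Cage c has sum 12, leaving (2,2) = 6.
Cage j has product 24, so (5,1) = 1.
6 is placed in column 2; hence (6,2) = 3.
Row 6 already has 3; hence (6,3) = 6.
Cage f has sum 13, leaving (3,1) = 6.
Column 2 already has 3, which forces (3,2) = 4.
Cage f needs sum 13; hence (4,1) = 3.
Row 4 already has 3; hence (4,4) = 2.
Row 4 now contains 2, so (4,6) = 4.
Cage j has product 24, leaving (5,2) = 2.
Cage j needs product 24; hence (5,3) = 3.
3 is placed in row 5, so (5,4) = 6.
6 is placed in row 5, leaving (5,6) = 5.
Row 6 already has 3, which forces (6,1) = 4.
4 is placed in row 6, leaving (6,5) = 2.
Cage k has sum 12, which forces (1,3) = 2.
Cage h needs sum 15, so (1,6) = 6.
Column 3 now contains 3; hence (2,3) = 4.
The 4 cells of cage k must have sum 12, which forces (2,5) = 5.
4 is placed in column 6, so (2,6) = 3.
2 is placed in column 4, so (3,4) = 3.
Cage h needs sum 15, leaving (3,6) = 2.
5 is placed in row 5, which forces (5,5) = 4.
Column 4 already has 3, leaving (1,4) = 4.
Column 5 now contains 4; hence (1,5) = 3.
Filled in: 5 1 2 4 3 6 / 2 6 4 1 5 3 / 6 4 5 3 1 2 / 3 5 1 2 6 4 / 1 2 3 6 4 5 / 4 3 6 5 2 1.

4 3 6 5 2 1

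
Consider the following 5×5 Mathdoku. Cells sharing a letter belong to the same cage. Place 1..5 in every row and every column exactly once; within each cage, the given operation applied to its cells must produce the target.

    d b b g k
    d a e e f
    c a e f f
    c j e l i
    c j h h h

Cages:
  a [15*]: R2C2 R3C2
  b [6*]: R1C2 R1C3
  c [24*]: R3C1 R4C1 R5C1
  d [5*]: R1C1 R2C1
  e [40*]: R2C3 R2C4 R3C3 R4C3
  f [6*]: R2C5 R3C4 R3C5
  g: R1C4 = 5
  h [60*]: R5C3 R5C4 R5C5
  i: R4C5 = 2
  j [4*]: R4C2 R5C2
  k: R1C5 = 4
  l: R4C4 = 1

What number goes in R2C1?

G is a freebie, leaving R1C4 = 5.
Cage k is a single given cell; hence R1C5 = 4.
L is a freebie; hence R4C4 = 1.
Cage i is given, which forces R4C5 = 2.
5 is placed in row 1; hence R1C1 = 1.
The two cells of cage d must have product 5, leaving R2C1 = 5.
Row 2 now contains 5, so R2C2 = 3.
Row 2 already has 3; hence R2C5 = 1.
Column 2 already has 3, leaving R3C2 = 5.
Cage f needs product 6, so R3C4 = 2.
1 is placed in column 5, which forces R3C5 = 3.
1 is placed in row 4, which forces R4C2 = 4.
Row 4 already has 4, leaving R4C3 = 5.
The two cells of cage j must have product 4; hence R5C2 = 1.
Column 5 already has 3, which forces R5C5 = 5.
Column 2 already has 3; hence R1C2 = 2.
The two cells of cage b must have product 6; hence R1C3 = 3.
Cage e needs product 40, leaving R2C3 = 2.
Column 4 now contains 2, so R2C4 = 4.
3 is placed in row 3, so R3C1 = 4.
The 4 cells of cage e must have product 40, leaving R3C3 = 1.
Row 4 already has 4, so R4C1 = 3.
The 3 cells of cage c must have product 24, which forces R5C1 = 2.
Column 3 now contains 3; hence R5C3 = 4.
Column 4 now contains 4, so R5C4 = 3.
The full grid is 1 2 3 5 4 / 5 3 2 4 1 / 4 5 1 2 3 / 3 4 5 1 2 / 2 1 4 3 5.

5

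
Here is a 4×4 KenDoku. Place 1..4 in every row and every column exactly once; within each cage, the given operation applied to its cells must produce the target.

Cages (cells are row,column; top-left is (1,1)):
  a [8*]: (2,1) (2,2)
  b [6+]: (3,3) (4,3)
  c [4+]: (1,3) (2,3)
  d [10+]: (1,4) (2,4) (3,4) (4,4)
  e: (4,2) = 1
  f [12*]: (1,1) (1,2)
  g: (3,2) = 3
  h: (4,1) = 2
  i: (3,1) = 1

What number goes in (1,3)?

1

Cage i is a single given cell, leaving (3,1) = 1.
G is a freebie, which forces (3,2) = 3.
Cage h is a single given cell, leaving (4,1) = 2.
Cage e is a single given cell, leaving (4,2) = 1.
Row 4 now contains 2, so (4,3) = 4.
4 is placed in row 4; hence (4,4) = 3.
Cage f's pair has product 12, which forces (1,1) = 3.
Column 2 already has 3, so (1,2) = 4.
3 is placed in row 1, which forces (1,3) = 1.
Row 1 now contains 1; hence (1,4) = 2.
2 is placed in column 1; hence (2,1) = 4.
Cage a's pair has product 8, which forces (2,2) = 2.
Column 3 now contains 1, so (2,3) = 3.
Row 2 now contains 4, so (2,4) = 1.
4 is placed in column 3, leaving (3,3) = 2.
Column 4 now contains 2, so (3,4) = 4.
Completed grid: 3 4 1 2 / 4 2 3 1 / 1 3 2 4 / 2 1 4 3.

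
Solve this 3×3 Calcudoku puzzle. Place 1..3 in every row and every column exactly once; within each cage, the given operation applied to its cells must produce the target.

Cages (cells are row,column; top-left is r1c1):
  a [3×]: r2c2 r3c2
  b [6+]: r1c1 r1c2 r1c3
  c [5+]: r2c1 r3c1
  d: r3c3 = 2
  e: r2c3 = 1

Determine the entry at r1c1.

1

E is a freebie; hence r2c3 = 1.
D is a freebie, so r3c3 = 2.
Column 3 already has 2, leaving r1c3 = 3.
Cage c needs two cells with sum 5, leaving r2c1 = 2.
1 is placed in row 2, leaving r2c2 = 3.
2 is placed in row 3, which forces r3c1 = 3.
Cage a's pair has product 3, leaving r3c2 = 1.
2 is placed in column 1, leaving r1c1 = 1.
Column 2 already has 1, so r1c2 = 2.
Filled in: 1 2 3 / 2 3 1 / 3 1 2.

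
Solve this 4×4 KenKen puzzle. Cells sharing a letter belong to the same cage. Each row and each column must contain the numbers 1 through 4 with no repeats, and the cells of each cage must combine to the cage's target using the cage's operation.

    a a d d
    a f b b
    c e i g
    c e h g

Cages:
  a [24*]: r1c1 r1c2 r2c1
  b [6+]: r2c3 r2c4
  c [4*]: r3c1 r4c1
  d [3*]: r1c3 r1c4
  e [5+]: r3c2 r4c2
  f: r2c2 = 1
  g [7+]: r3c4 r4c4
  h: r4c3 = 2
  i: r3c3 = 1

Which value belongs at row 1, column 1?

Cage f is given, leaving r2c2 = 1.
Cage i is given; hence r3c3 = 1.
Cage h is given, which forces r4c3 = 2.
1 is placed in column 3, so r1c3 = 3.
Cage d's pair has product 3, which forces r1c4 = 1.
2 is placed in column 3; hence r2c3 = 4.
The two cells of cage b must have sum 6; hence r2c4 = 2.
Row 3 already has 1; hence r3c1 = 4.
Cage e's pair has sum 5, leaving r3c2 = 2.
4 is placed in row 3; hence r3c4 = 3.
The two cells of cage c must have product 4; hence r4c1 = 1.
Cage e's pair has sum 5, which forces r4c2 = 3.
3 is placed in column 4, leaving r4c4 = 4.
Column 1 already has 4, which forces r1c1 = 2.
Column 2 now contains 2, which forces r1c2 = 4.
Row 2 already has 2, which forces r2c1 = 3.
Completed grid: 2 4 3 1 / 3 1 4 2 / 4 2 1 3 / 1 3 2 4.

2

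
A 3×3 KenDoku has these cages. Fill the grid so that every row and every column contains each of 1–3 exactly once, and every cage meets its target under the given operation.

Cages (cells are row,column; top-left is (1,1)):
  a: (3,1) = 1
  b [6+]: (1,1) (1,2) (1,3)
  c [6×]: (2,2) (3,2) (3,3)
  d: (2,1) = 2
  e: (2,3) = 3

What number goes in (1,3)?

Cage d is given; hence (2,1) = 2.
Cage e is a single given cell; hence (2,3) = 3.
Cage a is given, leaving (3,1) = 1.
Row 3 already has 1, which forces (3,3) = 2.
Column 1 already has 1, which forces (1,1) = 3.
Cage b needs sum 6, which forces (1,2) = 2.
Column 3 now contains 2, so (1,3) = 1.
Row 2 already has 3; hence (2,2) = 1.
Row 3 now contains 2, leaving (3,2) = 3.
Filled in: 3 2 1 / 2 1 3 / 1 3 2.

1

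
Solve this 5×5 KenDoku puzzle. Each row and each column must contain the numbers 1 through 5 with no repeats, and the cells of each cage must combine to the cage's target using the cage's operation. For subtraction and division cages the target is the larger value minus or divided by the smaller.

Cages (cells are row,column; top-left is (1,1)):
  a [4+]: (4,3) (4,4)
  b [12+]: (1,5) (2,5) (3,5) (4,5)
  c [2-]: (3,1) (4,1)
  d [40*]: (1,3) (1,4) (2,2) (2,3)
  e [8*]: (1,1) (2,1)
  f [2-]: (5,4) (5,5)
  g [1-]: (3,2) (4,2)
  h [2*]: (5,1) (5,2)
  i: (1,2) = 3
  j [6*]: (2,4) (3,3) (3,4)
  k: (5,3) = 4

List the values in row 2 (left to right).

4 1 2 3 5

I is a freebie, which forces (1,2) = 3.
Cage k is a single given cell, so (5,3) = 4.
Row 2 needs a 3, and only (2,4) is open for it.
The two cells of cage a must have sum 4, so (4,3) = 3.
Column 4 now contains 3, leaving (4,4) = 1.
Column 4 already has 1, which forces (5,4) = 5.
The two cells of cage f must have difference 2, which forces (5,5) = 3.
Cage j has product 6, leaving (3,3) = 1.
Column 4 already has 1; hence (3,4) = 2.
Column 4 now contains 2, which forces (1,4) = 4.
The 4 cells of cage d must have product 40, which forces (2,2) = 1.
1 is placed in column 2; hence (5,2) = 2.
4 is placed in row 1, so (1,1) = 2.
2 is placed in row 1; hence (1,3) = 5.
Cage b has sum 12, which forces (1,5) = 1.
Cage e's pair has product 8, which forces (2,1) = 4.
Column 3 already has 5, which forces (2,3) = 2.
Row 2 now contains 2, which forces (2,5) = 5.
Column 1 already has 4, leaving (3,1) = 3.
5 is placed in column 5; hence (3,5) = 4.
Column 1 now contains 2; hence (4,1) = 5.
Row 4 now contains 5, leaving (4,2) = 4.
Column 5 now contains 4, leaving (4,5) = 2.
Row 5 already has 2, leaving (5,1) = 1.
4 is placed in row 3; hence (3,2) = 5.
The full grid is 2 3 5 4 1 / 4 1 2 3 5 / 3 5 1 2 4 / 5 4 3 1 2 / 1 2 4 5 3.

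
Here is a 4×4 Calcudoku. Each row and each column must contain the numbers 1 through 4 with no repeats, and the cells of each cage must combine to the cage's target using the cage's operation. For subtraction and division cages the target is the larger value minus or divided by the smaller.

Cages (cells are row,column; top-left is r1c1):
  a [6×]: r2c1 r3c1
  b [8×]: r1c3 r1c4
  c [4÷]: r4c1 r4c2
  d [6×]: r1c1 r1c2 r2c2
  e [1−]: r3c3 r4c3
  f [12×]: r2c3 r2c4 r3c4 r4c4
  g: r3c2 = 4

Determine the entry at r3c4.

Cage g is a single given cell; hence r3c2 = 4.
Column 2 now contains 4, leaving r4c2 = 1.
The 3 cells of cage d must have product 6; hence r1c1 = 1.
Row 4 now contains 1; hence r4c1 = 4.
Row 1 needs a 3, and only r1c2 is open for it.
3 is placed in column 2, so r2c2 = 2.
2 is placed in row 2, leaving r2c3 = 1.
2 is placed in row 2, leaving r2c1 = 3.
The 4 cells of cage f must have product 12, so r2c4 = 4.
Cage a needs two cells with product 6, leaving r3c1 = 2.
Row 3 now contains 2, leaving r3c3 = 3.
Cage f needs product 12, leaving r3c4 = 1.
Column 3 now contains 3, leaving r4c3 = 2.
Cage f has product 12, which forces r4c4 = 3.
Column 3 already has 2; hence r1c3 = 4.
Column 4 already has 4, so r1c4 = 2.
Completed grid: 1 3 4 2 / 3 2 1 4 / 2 4 3 1 / 4 1 2 3.

1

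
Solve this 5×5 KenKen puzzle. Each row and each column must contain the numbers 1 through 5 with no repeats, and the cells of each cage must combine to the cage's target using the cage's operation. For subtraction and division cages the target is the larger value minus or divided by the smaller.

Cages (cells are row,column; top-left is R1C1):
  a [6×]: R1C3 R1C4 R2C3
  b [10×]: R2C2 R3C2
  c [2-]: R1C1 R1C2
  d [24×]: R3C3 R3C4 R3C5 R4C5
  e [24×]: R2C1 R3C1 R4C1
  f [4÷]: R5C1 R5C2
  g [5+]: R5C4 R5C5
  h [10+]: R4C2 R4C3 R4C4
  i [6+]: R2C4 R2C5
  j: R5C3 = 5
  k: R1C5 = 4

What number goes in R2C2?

2

Cage k is a single given cell, leaving R1C5 = 4.
Cage j is a single given cell; hence R5C3 = 5.
The only place for 5 in row 3 is R3C2.
Column 2 already has 5, so R2C2 = 2.
Cage h needs sum 10, which forces R4C4 = 5.
Cage i needs two cells with sum 6, which forces R2C4 = 1.
The two cells of cage i must have sum 6, so R2C5 = 5.
Cage a has product 6, so R1C3 = 1.
Cage a needs product 6; hence R1C4 = 2.
Row 2 already has 1, which forces R2C3 = 3.
Cage c needs two cells with difference 2, which forces R1C1 = 5.
Row 1 now contains 1, so R1C2 = 3.
3 is placed in row 2; hence R2C1 = 4.
Column 2 now contains 3, which forces R4C2 = 1.
Column 1 already has 4, leaving R5C1 = 1.
1 is placed in column 2, leaving R5C2 = 4.
4 is placed in row 5; hence R5C4 = 3.
Row 5 already has 1, which forces R5C5 = 2.
Cage d has product 24, which forces R3C3 = 2.
3 is placed in column 4, so R3C4 = 4.
Cage d needs product 24, which forces R3C5 = 1.
Cage h has sum 10, which forces R4C3 = 4.
Column 5 already has 2, so R4C5 = 3.
Row 3 now contains 2, so R3C1 = 3.
3 is placed in row 4, leaving R4C1 = 2.
Completed grid: 5 3 1 2 4 / 4 2 3 1 5 / 3 5 2 4 1 / 2 1 4 5 3 / 1 4 5 3 2.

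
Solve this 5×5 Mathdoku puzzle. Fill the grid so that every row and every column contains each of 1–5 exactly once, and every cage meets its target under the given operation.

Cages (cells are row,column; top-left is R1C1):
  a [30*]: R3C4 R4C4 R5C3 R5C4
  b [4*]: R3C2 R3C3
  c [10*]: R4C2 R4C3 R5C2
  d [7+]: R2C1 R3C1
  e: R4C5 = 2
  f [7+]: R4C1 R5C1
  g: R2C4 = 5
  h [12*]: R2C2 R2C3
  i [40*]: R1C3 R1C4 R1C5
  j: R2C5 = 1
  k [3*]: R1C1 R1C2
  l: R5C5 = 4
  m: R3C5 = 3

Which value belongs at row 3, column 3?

4

Cage g is a single given cell; hence R2C4 = 5.
Cage j is given, so R2C5 = 1.
Cage m is a single given cell, so R3C5 = 3.
Cage e is given; hence R4C5 = 2.
L is a freebie, leaving R5C5 = 4.
Column 5 already has 4, which forces R1C5 = 5.
Cage c has product 10, leaving R5C2 = 2.
The 4 cells of cage a must have product 30, leaving R5C3 = 5.
Cage a needs product 30, which forces R3C4 = 2.
The two cells of cage f must have sum 7, which forces R4C1 = 4.
Cage c needs product 10; hence R4C2 = 5.
Column 3 now contains 5, which forces R4C3 = 1.
1 is placed in row 4, which forces R4C4 = 3.
Row 5 now contains 2, leaving R5C1 = 3.
Column 4 already has 3, which forces R5C4 = 1.
Column 1 now contains 3, so R1C1 = 1.
Cage k's pair has product 3, so R1C2 = 3.
The 3 cells of cage i must have product 40, which forces R1C3 = 2.
Column 4 now contains 2, so R1C4 = 4.
Column 1 now contains 3, so R2C1 = 2.
3 is placed in column 2, so R2C2 = 4.
Row 2 already has 4, so R2C3 = 3.
Column 1 now contains 4, so R3C1 = 5.
The two cells of cage b must have product 4; hence R3C2 = 1.
Column 3 already has 1; hence R3C3 = 4.
Completed grid: 1 3 2 4 5 / 2 4 3 5 1 / 5 1 4 2 3 / 4 5 1 3 2 / 3 2 5 1 4.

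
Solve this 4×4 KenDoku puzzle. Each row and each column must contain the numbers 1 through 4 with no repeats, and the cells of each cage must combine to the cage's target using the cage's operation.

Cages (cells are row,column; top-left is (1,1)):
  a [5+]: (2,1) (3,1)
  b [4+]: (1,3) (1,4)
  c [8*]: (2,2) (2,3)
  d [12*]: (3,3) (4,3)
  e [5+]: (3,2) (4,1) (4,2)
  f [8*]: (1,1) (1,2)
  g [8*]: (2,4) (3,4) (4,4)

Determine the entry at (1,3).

In row 2, 3 can only go at (2,1), so (2,1) = 3.
The two cells of cage a must have sum 5, which forces (3,1) = 2.
Row 3 already has 2, which forces (3,2) = 1.
Row 3 already has 1, which forces (3,4) = 4.
Column 1 now contains 2, which forces (4,1) = 1.
Column 2 now contains 1, leaving (4,2) = 3.
Row 4 already has 3, leaving (4,3) = 4.
Row 4 now contains 1; hence (4,4) = 2.
Column 1 now contains 2, leaving (1,1) = 4.
The two cells of cage f must have product 8, which forces (1,2) = 2.
The two cells of cage c must have product 8; hence (2,2) = 4.
4 is placed in column 3, which forces (2,3) = 2.
Column 4 already has 2; hence (2,4) = 1.
Row 3 now contains 4, leaving (3,3) = 3.
3 is placed in column 3, so (1,3) = 1.
1 is placed in column 4, so (1,4) = 3.
Filled in: 4 2 1 3 / 3 4 2 1 / 2 1 3 4 / 1 3 4 2.

1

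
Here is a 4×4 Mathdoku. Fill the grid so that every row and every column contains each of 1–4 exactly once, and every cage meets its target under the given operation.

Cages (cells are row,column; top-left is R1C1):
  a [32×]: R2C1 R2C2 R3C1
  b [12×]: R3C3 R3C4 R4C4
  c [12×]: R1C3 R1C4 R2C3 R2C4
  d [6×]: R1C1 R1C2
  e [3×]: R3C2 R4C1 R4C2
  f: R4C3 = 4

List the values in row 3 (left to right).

4 1 2 3

Cage a needs product 32, which forces R2C1 = 2.
Cage a has product 32, leaving R2C2 = 4.
Cage a needs product 32; hence R3C1 = 4.
The 3 cells of cage e must have product 3, which forces R3C2 = 1.
1 is placed in row 3, leaving R3C4 = 3.
Cage e has product 3, which forces R4C1 = 1.
Cage e needs product 3; hence R4C2 = 3.
Cage f is a single given cell, leaving R4C3 = 4.
4 is placed in row 4; hence R4C4 = 2.
Column 1 now contains 2, leaving R1C1 = 3.
3 is placed in column 2, leaving R1C2 = 2.
The 4 cells of cage c must have product 12; hence R1C3 = 1.
Cage c has product 12, so R1C4 = 4.
Cage c needs product 12, which forces R2C3 = 3.
Column 4 already has 3, so R2C4 = 1.
3 is placed in row 3, leaving R3C3 = 2.
Completed grid: 3 2 1 4 / 2 4 3 1 / 4 1 2 3 / 1 3 4 2.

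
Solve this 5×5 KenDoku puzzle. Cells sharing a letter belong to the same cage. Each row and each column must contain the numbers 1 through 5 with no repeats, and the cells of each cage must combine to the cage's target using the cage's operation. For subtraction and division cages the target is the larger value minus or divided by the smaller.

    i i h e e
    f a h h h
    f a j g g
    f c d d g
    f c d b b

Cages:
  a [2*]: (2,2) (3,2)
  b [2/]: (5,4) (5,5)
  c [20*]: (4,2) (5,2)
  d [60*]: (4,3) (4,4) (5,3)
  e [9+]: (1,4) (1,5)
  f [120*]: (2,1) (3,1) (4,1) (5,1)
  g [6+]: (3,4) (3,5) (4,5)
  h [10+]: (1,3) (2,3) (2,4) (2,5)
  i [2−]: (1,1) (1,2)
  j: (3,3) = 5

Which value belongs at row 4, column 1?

2

J is a freebie, leaving (3,3) = 5.
The 3 cells of cage d must have product 60, which forces (4,4) = 5.
5 is placed in column 4, leaving (1,4) = 4.
Cage e needs two cells with sum 9; hence (1,5) = 5.
Row 4 now contains 5, leaving (4,2) = 4.
4 is placed in row 4, which forces (4,3) = 3.
Cage c needs two cells with product 20; hence (5,2) = 5.
3 is placed in column 3, leaving (5,3) = 4.
The 4 cells of cage f must have product 120, so (2,1) = 5.
The 4 cells of cage h must have sum 10, leaving (2,4) = 3.
Cage h needs sum 10, so (2,5) = 4.
The 4 cells of cage f must have product 120, leaving (3,1) = 4.
3 is placed in row 4; hence (4,1) = 2.
2 is placed in row 4, so (4,5) = 1.
The 4 cells of cage f must have product 120, leaving (5,1) = 3.
Column 5 now contains 1, leaving (5,5) = 2.
3 is placed in column 1, which forces (1,1) = 1.
Cage i's pair has difference 2; hence (1,2) = 3.
1 is placed in row 1, so (1,3) = 2.
2 is placed in column 3, so (2,3) = 1.
Cage g has sum 6, which forces (3,4) = 2.
Column 5 now contains 2; hence (3,5) = 3.
Row 5 now contains 2, leaving (5,4) = 1.
Row 2 already has 1, so (2,2) = 2.
2 is placed in row 3, which forces (3,2) = 1.
Completed grid: 1 3 2 4 5 / 5 2 1 3 4 / 4 1 5 2 3 / 2 4 3 5 1 / 3 5 4 1 2.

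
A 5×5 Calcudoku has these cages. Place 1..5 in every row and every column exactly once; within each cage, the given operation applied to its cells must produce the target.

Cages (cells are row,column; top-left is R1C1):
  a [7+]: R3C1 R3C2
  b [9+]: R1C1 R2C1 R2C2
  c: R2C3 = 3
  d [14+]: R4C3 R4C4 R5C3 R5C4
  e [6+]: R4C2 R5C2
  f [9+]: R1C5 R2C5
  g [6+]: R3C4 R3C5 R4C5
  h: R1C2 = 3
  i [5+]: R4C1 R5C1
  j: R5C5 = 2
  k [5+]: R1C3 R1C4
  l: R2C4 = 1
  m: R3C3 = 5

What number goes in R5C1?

1

Cage h is a single given cell, leaving R1C2 = 3.
Cage c is given; hence R2C3 = 3.
Cage l is given, so R2C4 = 1.
Cage m is given, so R3C3 = 5.
Cage j is a single given cell, leaving R5C5 = 2.
The 3 cells of cage b must have sum 9, leaving R1C1 = 2.
Cage k needs two cells with sum 5, so R1C3 = 1.
Cage k's pair has sum 5, so R1C4 = 4.
Row 1 already has 4, so R1C5 = 5.
Cage b has sum 9, leaving R2C1 = 5.
The 3 cells of cage b must have sum 9, so R2C2 = 2.
Column 5 now contains 5, which forces R2C5 = 4.
The two cells of cage a must have sum 7, which forces R3C1 = 3.
Cage a's pair has sum 7, which forces R3C2 = 4.
Cage g has sum 6, so R3C4 = 2.
3 is placed in row 3, which forces R3C5 = 1.
Column 5 now contains 1, so R4C5 = 3.
1 is placed in column 3, so R5C3 = 4.
Cage i's pair has sum 5; hence R4C1 = 4.
4 is placed in column 3, leaving R4C3 = 2.
Row 4 already has 3, so R4C4 = 5.
Row 5 already has 4, which forces R5C1 = 1.
Row 5 already has 1, which forces R5C2 = 5.
The 4 cells of cage d must have sum 14, so R5C4 = 3.
Row 4 already has 5, which forces R4C2 = 1.
The full grid is 2 3 1 4 5 / 5 2 3 1 4 / 3 4 5 2 1 / 4 1 2 5 3 / 1 5 4 3 2.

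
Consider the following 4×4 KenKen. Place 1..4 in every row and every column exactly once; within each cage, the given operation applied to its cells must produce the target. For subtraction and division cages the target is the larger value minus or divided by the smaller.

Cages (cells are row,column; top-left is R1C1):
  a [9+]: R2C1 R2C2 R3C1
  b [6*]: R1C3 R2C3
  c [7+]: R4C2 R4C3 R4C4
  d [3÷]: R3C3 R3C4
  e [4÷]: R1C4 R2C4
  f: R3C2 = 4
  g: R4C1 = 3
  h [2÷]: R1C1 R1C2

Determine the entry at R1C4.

4

F is a freebie, which forces R3C2 = 4.
G is a freebie, leaving R4C1 = 3.
The 3 cells of cage a must have sum 9, leaving R2C1 = 4.
Cage a has sum 9, leaving R2C2 = 3.
3 is placed in row 2, so R2C3 = 2.
Row 2 already has 4, so R2C4 = 1.
Column 1 already has 3, so R3C1 = 2.
Column 4 now contains 1; hence R3C4 = 3.
2 is placed in column 1; hence R1C1 = 1.
Cage h needs two cells with quotient 2, leaving R1C2 = 2.
Column 3 now contains 2, which forces R1C3 = 3.
Column 4 now contains 1, so R1C4 = 4.
Row 3 already has 3; hence R3C3 = 1.
2 is placed in column 2, leaving R4C2 = 1.
1 is placed in column 3, which forces R4C3 = 4.
Column 4 now contains 4, leaving R4C4 = 2.
The full grid is 1 2 3 4 / 4 3 2 1 / 2 4 1 3 / 3 1 4 2.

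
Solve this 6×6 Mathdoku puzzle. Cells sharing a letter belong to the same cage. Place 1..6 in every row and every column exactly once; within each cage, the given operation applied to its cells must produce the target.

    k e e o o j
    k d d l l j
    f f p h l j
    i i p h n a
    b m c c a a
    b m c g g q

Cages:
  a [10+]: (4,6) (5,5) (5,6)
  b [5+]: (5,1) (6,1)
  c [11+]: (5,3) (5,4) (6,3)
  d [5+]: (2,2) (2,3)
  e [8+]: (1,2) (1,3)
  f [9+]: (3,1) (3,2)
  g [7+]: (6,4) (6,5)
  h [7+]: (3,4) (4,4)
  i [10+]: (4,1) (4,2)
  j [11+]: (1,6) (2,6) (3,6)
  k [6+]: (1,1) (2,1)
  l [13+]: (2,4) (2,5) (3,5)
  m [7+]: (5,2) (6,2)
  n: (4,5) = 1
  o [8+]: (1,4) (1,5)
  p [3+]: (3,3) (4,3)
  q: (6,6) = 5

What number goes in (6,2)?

Cage n is given, so (4,5) = 1.
Cage q is given, so (6,6) = 5.
The two cells of cage p must have sum 3, so (3,3) = 1.
1 is placed in row 4, leaving (4,3) = 2.
In row 4, 5 can only go at (4,4), so (4,4) = 5.
Cage h's pair has sum 7, leaving (3,4) = 2.
The only place for 3 in row 4 is (4,6).
In column 6, 2 can only go at (5,6), so (5,6) = 2.
The 3 cells of cage a must have sum 10, so (5,5) = 5.
Cage o's pair has sum 8, leaving (1,4) = 6.
Column 5 now contains 5, which forces (1,5) = 2.
In row 2, 5 can only go at (2,1), so (2,1) = 5.
The two cells of cage k must have sum 6, so (1,1) = 1.
1 is placed in row 1, which forces (1,6) = 4.
4 is placed in column 6, leaving (3,6) = 6.
Cage l needs sum 13; hence (2,5) = 6.
6 is placed in column 6, leaving (2,6) = 1.
Cage f's pair has sum 9; hence (3,1) = 4.
The two cells of cage f must have sum 9, so (3,2) = 5.
Row 3 now contains 4; hence (3,5) = 3.
Column 1 already has 4, which forces (4,1) = 6.
Row 4 now contains 6, which forces (4,2) = 4.
Cage b needs two cells with sum 5, which forces (5,1) = 3.
Cage b's pair has sum 5, leaving (6,1) = 2.
3 is placed in column 5, so (6,5) = 4.
Column 2 now contains 5, which forces (1,2) = 3.
Cage e needs two cells with sum 8, which forces (1,3) = 5.
1 is placed in row 2, which forces (2,2) = 2.
The two cells of cage d must have sum 5, so (2,3) = 3.
Cage l needs sum 13, so (2,4) = 4.
The 3 cells of cage c must have sum 11, which forces (5,3) = 4.
Cage c has sum 11, leaving (5,4) = 1.
Row 6 now contains 4, which forces (6,3) = 6.
The two cells of cage g must have sum 7, so (6,4) = 3.
Row 5 already has 1, leaving (5,2) = 6.
6 is placed in row 6, leaving (6,2) = 1.
Filled in: 1 3 5 6 2 4 / 5 2 3 4 6 1 / 4 5 1 2 3 6 / 6 4 2 5 1 3 / 3 6 4 1 5 2 / 2 1 6 3 4 5.

1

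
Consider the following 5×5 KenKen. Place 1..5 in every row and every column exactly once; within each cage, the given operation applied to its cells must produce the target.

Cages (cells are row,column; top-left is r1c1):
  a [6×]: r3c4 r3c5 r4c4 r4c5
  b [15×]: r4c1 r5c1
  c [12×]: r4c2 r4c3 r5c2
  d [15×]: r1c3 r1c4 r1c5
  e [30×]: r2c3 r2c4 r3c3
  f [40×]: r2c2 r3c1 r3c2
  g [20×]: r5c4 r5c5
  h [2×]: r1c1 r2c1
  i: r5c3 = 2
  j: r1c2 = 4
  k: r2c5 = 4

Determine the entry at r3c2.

2

J is a freebie, which forces r1c2 = 4.
K is a freebie; hence r2c5 = 4.
Cage i is a single given cell; hence r5c3 = 2.
4 is placed in column 5, which forces r5c5 = 5.
The 3 cells of cage e must have product 30, leaving r2c4 = 2.
Cage f has product 40, so r3c1 = 4.
The two cells of cage b must have product 15, which forces r4c1 = 5.
The 3 cells of cage c must have product 12; hence r4c3 = 4.
Row 5 now contains 5, leaving r5c1 = 3.
3 is placed in row 5; hence r5c2 = 1.
Row 5 now contains 5, so r5c4 = 4.
Cage h needs two cells with product 2, so r1c1 = 2.
Row 2 already has 2, which forces r2c1 = 1.
Row 2 already has 2; hence r2c2 = 5.
Row 2 now contains 5, so r2c3 = 3.
Cage f has product 40, leaving r3c2 = 2.
3 is placed in column 3, which forces r3c3 = 5.
2 is placed in row 3, leaving r3c5 = 1.
1 is placed in column 2, leaving r4c2 = 3.
Row 4 now contains 3; hence r4c4 = 1.
Column 5 already has 1; hence r4c5 = 2.
Column 3 now contains 5; hence r1c3 = 1.
Cage d needs product 15, so r1c4 = 5.
Column 5 already has 1, so r1c5 = 3.
Row 3 already has 1, leaving r3c4 = 3.
The full grid is 2 4 1 5 3 / 1 5 3 2 4 / 4 2 5 3 1 / 5 3 4 1 2 / 3 1 2 4 5.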